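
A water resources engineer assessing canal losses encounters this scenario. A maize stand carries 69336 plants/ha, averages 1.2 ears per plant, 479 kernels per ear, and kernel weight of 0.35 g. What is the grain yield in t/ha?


Y = density * ears * kernels * kw
  = 69336 * 1.2 * 479 * 0.35 g/ha
  = 13949016.48 g/ha
  = 13949.02 kg/ha = 13.95 t/ha


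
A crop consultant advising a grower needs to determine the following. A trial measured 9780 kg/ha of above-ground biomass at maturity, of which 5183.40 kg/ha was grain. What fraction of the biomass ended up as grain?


HI = grain_yield / biomass
   = 5183.40 / 9780
   = 0.53


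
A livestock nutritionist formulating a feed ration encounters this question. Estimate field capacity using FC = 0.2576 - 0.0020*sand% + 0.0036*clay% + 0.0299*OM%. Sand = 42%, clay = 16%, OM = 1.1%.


FC = 0.2576 - 0.0020*42 + 0.0036*16 + 0.0299*1.1
   = 0.2576 - 0.0840 + 0.0576 + 0.0329
   = 0.2641


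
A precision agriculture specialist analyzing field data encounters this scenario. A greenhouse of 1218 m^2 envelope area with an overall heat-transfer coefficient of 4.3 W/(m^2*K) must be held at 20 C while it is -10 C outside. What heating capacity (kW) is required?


dT = 20 - (-10) = 30 K
Q = U * A * dT
  = 4.3 * 1218 * 30
  = 157122 W = 157.12 kW


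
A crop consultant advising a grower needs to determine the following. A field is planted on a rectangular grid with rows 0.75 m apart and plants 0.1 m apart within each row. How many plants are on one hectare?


D = 10000 / (row_sp * plant_sp)
  = 10000 / (0.75 * 0.1)
  = 10000 / 0.0750
  = 133333.33 plants/ha


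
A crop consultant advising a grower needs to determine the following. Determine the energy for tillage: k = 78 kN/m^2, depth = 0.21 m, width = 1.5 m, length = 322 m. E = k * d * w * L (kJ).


E = k * d * w * L
  = 78 * 0.21 * 1.5 * 322
  = 7911.54 kJ


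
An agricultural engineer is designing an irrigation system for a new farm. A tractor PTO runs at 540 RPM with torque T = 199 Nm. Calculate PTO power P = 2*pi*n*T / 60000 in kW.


P = 2*pi*n*T / 60000
  = 2*pi * 540 * 199 / 60000
  = 675191.09 / 60000
  = 11.25 kW


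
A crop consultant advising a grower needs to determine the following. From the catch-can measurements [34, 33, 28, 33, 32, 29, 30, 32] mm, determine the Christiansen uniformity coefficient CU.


xbar = 251 / 8 = 31.375
sum|xi - xbar| = 14.250
CU = 100 * (1 - 14.250 / (8 * 31.375))
   = 100 * (1 - 0.0568)
   = 94.32%


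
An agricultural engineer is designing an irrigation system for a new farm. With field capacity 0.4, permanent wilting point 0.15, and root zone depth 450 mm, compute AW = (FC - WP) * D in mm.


AW = (FC - WP) * D
   = (0.4 - 0.15) * 450
   = 0.25 * 450
   = 112.50 mm


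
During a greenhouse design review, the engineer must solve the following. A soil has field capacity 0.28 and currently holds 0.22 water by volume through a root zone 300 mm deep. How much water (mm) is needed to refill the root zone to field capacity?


SMD = (FC - theta) * D
    = (0.28 - 0.22) * 300
    = 0.060 * 300
    = 18 mm


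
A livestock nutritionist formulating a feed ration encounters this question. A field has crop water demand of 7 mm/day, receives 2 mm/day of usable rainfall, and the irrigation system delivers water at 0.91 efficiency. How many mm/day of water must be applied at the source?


IWR = (ETc - Pe) / Ea
    = (7 - 2) / 0.91
    = 5 / 0.91
    = 5.49 mm/day


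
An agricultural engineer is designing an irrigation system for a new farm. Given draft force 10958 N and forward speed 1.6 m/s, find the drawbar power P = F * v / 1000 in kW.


P = F * v / 1000
  = 10958 * 1.6 / 1000
  = 17532.80 / 1000
  = 17.53 kW


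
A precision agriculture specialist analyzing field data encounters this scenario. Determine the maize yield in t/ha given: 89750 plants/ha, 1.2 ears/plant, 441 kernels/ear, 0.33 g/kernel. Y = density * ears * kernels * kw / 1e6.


Y = density * ears * kernels * kw
  = 89750 * 1.2 * 441 * 0.33 g/ha
  = 15673581 g/ha
  = 15673.58 kg/ha = 15.67 t/ha


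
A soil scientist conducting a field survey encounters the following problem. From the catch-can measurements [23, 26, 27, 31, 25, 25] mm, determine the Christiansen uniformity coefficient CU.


xbar = 157 / 6 = 26.167
sum|xi - xbar| = 11.333
CU = 100 * (1 - 11.333 / (6 * 26.167))
   = 100 * (1 - 0.0722)
   = 92.78%


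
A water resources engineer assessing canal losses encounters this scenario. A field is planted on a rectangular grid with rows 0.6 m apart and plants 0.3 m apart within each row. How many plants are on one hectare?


D = 10000 / (row_sp * plant_sp)
  = 10000 / (0.6 * 0.3)
  = 10000 / 0.1800
  = 55555.56 plants/ha


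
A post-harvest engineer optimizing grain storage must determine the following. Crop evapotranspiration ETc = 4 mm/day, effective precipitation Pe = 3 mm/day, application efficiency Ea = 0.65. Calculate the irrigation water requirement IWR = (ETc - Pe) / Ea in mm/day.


IWR = (ETc - Pe) / Ea
    = (4 - 3) / 0.65
    = 1 / 0.65
    = 1.54 mm/day


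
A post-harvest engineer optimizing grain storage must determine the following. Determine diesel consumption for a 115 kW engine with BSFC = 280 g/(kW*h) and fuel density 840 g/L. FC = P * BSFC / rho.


FC = P * BSFC / rho_fuel
   = 115 * 280 / 840
   = 32200 / 840
   = 38.33 L/h


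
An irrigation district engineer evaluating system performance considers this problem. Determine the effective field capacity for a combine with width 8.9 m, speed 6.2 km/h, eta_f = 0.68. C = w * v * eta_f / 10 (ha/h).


C = w * v * eta_f / 10
  = 8.9 * 6.2 * 0.68 / 10
  = 37.52 / 10
  = 3.75 ha/h


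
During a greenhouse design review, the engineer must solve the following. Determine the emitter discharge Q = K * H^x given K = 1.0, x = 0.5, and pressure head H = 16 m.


Q = K * H^x
  = 1.0 * 16^0.5
  = 1.0 * 4
  = 4 L/h


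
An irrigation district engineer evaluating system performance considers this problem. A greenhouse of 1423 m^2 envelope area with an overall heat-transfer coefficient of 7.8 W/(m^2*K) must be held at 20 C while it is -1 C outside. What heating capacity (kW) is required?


dT = 20 - (-1) = 21 K
Q = U * A * dT
  = 7.8 * 1423 * 21
  = 233087.40 W = 233.09 kW


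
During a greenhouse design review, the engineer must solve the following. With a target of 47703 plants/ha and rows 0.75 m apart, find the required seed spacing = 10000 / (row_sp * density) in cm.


spacing = 10000 / (row_sp * density)
        = 10000 / (0.75 * 47703)
        = 10000 / 35777.25
        = 0.27951 m = 27.95 cm


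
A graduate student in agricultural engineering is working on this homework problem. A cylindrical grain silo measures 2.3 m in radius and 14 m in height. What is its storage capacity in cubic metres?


V = pi * r^2 * h
  = pi * 2.3^2 * 14
  = pi * 5.29 * 14
  = 232.67 m^3


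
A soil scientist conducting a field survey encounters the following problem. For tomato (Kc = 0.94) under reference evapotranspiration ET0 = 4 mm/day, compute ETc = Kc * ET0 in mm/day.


ETc = Kc * ET0
    = 0.94 * 4
    = 3.76 mm/day


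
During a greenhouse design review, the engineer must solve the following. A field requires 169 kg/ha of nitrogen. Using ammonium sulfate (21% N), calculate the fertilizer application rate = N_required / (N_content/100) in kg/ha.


Rate = N_required / (N_content / 100)
     = 169 / (21 / 100)
     = 169 / 0.21
     = 804.76 kg/ha


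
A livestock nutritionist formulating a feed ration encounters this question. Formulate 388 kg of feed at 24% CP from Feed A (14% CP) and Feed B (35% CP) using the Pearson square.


parts_A = CP_b - target = 35 - 24 = 11
parts_B = target - CP_a = 24 - 14 = 10
total_parts = 11 + 10 = 21
Feed A = 388 * 11 / 21 = 203.24 kg
Feed B = 388 * 10 / 21 = 184.76 kg

203.24 kg


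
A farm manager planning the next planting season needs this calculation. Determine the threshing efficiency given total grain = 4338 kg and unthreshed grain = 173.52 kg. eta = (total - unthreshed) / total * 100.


eta = (total - unthreshed) / total * 100
    = (4338 - 173.52) / 4338 * 100
    = 4164.48 / 4338 * 100
    = 96%


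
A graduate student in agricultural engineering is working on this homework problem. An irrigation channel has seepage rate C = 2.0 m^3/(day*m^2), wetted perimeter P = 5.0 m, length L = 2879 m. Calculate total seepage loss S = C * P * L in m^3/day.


S = C * P * L
  = 2.0 * 5.0 * 2879
  = 28790 m^3/day


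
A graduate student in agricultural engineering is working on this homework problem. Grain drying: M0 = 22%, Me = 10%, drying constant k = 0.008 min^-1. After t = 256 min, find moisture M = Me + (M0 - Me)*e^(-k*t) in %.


M = Me + (M0 - Me) * e^(-k*t)
  = 10 + (22 - 10) * e^(-0.008*256)
  = 10 + 12 * e^(-2.048)
  = 10 + 12 * 0.12899
  = 10 + 1.5479
  = 11.55%


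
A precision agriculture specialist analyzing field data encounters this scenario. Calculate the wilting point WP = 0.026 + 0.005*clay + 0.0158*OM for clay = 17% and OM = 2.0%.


WP = 0.026 + 0.005*17 + 0.0158*2.0
   = 0.026 + 0.0850 + 0.0316
   = 0.1426


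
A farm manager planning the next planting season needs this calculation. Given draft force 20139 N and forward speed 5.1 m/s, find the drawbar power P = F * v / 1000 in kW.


P = F * v / 1000
  = 20139 * 5.1 / 1000
  = 102708.90 / 1000
  = 102.71 kW


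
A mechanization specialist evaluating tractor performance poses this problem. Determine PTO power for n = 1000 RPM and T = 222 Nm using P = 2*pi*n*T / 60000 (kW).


P = 2*pi*n*T / 60000
  = 2*pi * 1000 * 222 / 60000
  = 1394867.14 / 60000
  = 23.25 kW


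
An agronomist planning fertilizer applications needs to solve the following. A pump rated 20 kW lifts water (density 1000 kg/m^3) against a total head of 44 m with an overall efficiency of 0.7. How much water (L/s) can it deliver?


Q = (P * 1000 * eta) / (rho * g * H)
  = (20 * 1000 * 0.7) / (1000 * 9.81 * 44)
  = 14000 / 431640
  = 0.03243 m^3/s = 32.43 L/s


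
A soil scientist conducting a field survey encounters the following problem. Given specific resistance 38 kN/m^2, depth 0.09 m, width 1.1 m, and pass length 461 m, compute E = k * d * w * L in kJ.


E = k * d * w * L
  = 38 * 0.09 * 1.1 * 461
  = 1734.28 kJ


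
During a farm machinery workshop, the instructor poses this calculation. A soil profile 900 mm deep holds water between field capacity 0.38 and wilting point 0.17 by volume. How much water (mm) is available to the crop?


AW = (FC - WP) * D
   = (0.38 - 0.17) * 900
   = 0.21 * 900
   = 189 mm


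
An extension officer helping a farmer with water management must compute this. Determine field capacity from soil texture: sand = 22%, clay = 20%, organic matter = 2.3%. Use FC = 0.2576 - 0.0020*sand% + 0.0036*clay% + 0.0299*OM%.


FC = 0.2576 - 0.0020*22 + 0.0036*20 + 0.0299*2.3
   = 0.2576 - 0.0440 + 0.0720 + 0.0688
   = 0.3544


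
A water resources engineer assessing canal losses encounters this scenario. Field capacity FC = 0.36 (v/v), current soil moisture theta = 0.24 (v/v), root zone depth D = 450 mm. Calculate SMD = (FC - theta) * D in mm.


SMD = (FC - theta) * D
    = (0.36 - 0.24) * 450
    = 0.120 * 450
    = 54 mm


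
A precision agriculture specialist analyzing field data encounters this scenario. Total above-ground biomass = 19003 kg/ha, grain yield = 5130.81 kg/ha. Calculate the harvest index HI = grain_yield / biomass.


HI = grain_yield / biomass
   = 5130.81 / 19003
   = 0.27


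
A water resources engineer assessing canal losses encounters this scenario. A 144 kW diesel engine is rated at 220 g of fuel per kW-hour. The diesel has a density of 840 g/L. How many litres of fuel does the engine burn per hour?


FC = P * BSFC / rho_fuel
   = 144 * 220 / 840
   = 31680 / 840
   = 37.71 L/h


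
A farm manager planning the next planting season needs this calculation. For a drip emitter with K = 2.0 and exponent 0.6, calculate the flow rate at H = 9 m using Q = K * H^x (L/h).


Q = K * H^x
  = 2.0 * 9^0.6
  = 2.0 * 3.7372
  = 7.47 L/h


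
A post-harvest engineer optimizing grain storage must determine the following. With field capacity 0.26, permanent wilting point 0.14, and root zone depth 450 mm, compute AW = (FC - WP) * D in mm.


AW = (FC - WP) * D
   = (0.26 - 0.14) * 450
   = 0.12 * 450
   = 54 mm


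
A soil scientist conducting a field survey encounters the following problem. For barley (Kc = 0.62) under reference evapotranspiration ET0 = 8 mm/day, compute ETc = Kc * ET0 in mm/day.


ETc = Kc * ET0
    = 0.62 * 8
    = 4.96 mm/day


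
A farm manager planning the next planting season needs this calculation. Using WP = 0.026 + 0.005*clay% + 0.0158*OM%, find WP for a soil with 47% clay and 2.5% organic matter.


WP = 0.026 + 0.005*47 + 0.0158*2.5
   = 0.026 + 0.2350 + 0.0395
   = 0.3005


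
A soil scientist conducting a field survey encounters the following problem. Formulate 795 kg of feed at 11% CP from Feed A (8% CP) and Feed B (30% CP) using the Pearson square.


parts_A = CP_b - target = 30 - 11 = 19
parts_B = target - CP_a = 11 - 8 = 3
total_parts = 19 + 3 = 22
Feed A = 795 * 19 / 22 = 686.59 kg
Feed B = 795 * 3 / 22 = 108.41 kg

686.59 kg


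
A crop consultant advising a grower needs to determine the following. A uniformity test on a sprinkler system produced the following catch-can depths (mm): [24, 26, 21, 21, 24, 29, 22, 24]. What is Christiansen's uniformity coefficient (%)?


xbar = 191 / 8 = 23.875
sum|xi - xbar| = 15.250
CU = 100 * (1 - 15.250 / (8 * 23.875))
   = 100 * (1 - 0.0798)
   = 92.02%


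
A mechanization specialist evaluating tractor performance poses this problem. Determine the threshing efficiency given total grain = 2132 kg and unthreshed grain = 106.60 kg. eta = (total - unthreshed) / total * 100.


eta = (total - unthreshed) / total * 100
    = (2132 - 106.60) / 2132 * 100
    = 2025.40 / 2132 * 100
    = 95%


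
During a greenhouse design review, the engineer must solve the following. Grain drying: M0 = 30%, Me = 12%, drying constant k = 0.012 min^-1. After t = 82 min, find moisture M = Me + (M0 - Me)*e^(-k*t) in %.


M = Me + (M0 - Me) * e^(-k*t)
  = 12 + (30 - 12) * e^(-0.012*82)
  = 12 + 18 * e^(-0.984)
  = 12 + 18 * 0.37381
  = 12 + 6.7286
  = 18.73%


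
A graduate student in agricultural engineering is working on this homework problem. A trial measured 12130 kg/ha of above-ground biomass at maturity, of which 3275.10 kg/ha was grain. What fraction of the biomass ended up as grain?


HI = grain_yield / biomass
   = 3275.10 / 12130
   = 0.27


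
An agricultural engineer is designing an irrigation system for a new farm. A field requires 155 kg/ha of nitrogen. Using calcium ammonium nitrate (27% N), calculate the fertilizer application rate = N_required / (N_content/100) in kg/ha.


Rate = N_required / (N_content / 100)
     = 155 / (27 / 100)
     = 155 / 0.27
     = 574.07 kg/ha


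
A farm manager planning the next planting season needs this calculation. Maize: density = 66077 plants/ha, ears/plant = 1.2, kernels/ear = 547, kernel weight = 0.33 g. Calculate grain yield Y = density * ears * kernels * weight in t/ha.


Y = density * ears * kernels * kw
  = 66077 * 1.2 * 547 * 0.33 g/ha
  = 14313071.12 g/ha
  = 14313.07 kg/ha = 14.31 t/ha


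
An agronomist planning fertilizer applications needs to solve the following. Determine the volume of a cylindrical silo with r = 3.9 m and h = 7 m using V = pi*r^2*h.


V = pi * r^2 * h
  = pi * 3.9^2 * 7
  = pi * 15.21 * 7
  = 334.49 m^3


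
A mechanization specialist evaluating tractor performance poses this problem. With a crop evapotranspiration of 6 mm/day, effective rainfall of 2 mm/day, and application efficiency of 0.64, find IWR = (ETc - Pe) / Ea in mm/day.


IWR = (ETc - Pe) / Ea
    = (6 - 2) / 0.64
    = 4 / 0.64
    = 6.25 mm/day


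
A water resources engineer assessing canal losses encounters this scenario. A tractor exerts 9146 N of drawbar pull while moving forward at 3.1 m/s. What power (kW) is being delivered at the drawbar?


P = F * v / 1000
  = 9146 * 3.1 / 1000
  = 28352.60 / 1000
  = 28.35 kW


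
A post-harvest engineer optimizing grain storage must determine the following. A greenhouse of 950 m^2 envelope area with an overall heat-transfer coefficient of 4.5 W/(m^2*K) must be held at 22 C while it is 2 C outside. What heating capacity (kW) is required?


dT = 22 - (2) = 20 K
Q = U * A * dT
  = 4.5 * 950 * 20
  = 85500 W = 85.50 kW


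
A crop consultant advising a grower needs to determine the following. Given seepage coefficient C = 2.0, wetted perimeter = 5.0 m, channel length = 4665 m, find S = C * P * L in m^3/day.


S = C * P * L
  = 2.0 * 5.0 * 4665
  = 46650 m^3/day


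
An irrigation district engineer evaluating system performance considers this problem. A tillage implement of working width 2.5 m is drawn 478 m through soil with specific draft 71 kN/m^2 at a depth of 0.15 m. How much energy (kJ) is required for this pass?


E = k * d * w * L
  = 71 * 0.15 * 2.5 * 478
  = 12726.75 kJ


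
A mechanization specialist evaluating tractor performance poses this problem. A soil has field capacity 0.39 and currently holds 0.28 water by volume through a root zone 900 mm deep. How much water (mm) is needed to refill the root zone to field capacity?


SMD = (FC - theta) * D
    = (0.39 - 0.28) * 900
    = 0.110 * 900
    = 99 mm


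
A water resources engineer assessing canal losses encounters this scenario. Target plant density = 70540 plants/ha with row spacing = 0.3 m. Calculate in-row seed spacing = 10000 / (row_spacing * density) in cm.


spacing = 10000 / (row_sp * density)
        = 10000 / (0.3 * 70540)
        = 10000 / 21162
        = 0.47255 m = 47.25 cm


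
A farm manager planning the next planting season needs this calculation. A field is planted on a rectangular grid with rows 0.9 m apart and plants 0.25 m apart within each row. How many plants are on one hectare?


D = 10000 / (row_sp * plant_sp)
  = 10000 / (0.9 * 0.25)
  = 10000 / 0.2250
  = 44444.44 plants/ha


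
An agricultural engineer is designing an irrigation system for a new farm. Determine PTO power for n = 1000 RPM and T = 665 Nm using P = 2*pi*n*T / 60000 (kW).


P = 2*pi*n*T / 60000
  = 2*pi * 1000 * 665 / 60000
  = 4178318.23 / 60000
  = 69.64 kW


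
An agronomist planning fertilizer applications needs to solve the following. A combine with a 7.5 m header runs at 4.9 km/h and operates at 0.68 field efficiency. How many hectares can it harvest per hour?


C = w * v * eta_f / 10
  = 7.5 * 4.9 * 0.68 / 10
  = 24.99 / 10
  = 2.50 ha/h


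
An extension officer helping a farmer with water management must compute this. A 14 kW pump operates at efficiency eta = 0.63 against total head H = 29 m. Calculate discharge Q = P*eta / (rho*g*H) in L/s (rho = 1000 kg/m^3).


Q = (P * 1000 * eta) / (rho * g * H)
  = (14 * 1000 * 0.63) / (1000 * 9.81 * 29)
  = 8820 / 284490
  = 0.03100 m^3/s = 31.00 L/s


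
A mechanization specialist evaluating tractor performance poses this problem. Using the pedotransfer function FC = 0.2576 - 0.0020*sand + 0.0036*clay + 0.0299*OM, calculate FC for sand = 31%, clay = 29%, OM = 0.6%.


FC = 0.2576 - 0.0020*31 + 0.0036*29 + 0.0299*0.6
   = 0.2576 - 0.0620 + 0.1044 + 0.0179
   = 0.3179


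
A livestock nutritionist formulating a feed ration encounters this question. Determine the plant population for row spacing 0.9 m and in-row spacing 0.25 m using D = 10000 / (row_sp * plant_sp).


D = 10000 / (row_sp * plant_sp)
  = 10000 / (0.9 * 0.25)
  = 10000 / 0.2250
  = 44444.44 plants/ha


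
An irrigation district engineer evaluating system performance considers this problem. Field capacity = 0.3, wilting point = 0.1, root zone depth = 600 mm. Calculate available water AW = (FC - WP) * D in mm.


AW = (FC - WP) * D
   = (0.3 - 0.1) * 600
   = 0.20 * 600
   = 120 mm


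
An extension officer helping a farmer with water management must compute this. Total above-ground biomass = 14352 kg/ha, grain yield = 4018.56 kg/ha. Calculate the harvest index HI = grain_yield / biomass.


HI = grain_yield / biomass
   = 4018.56 / 14352
   = 0.28


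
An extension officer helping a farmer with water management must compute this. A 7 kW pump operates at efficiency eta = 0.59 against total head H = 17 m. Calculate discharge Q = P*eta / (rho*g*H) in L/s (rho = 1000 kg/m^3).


Q = (P * 1000 * eta) / (rho * g * H)
  = (7 * 1000 * 0.59) / (1000 * 9.81 * 17)
  = 4130 / 166770
  = 0.02476 m^3/s = 24.76 L/s


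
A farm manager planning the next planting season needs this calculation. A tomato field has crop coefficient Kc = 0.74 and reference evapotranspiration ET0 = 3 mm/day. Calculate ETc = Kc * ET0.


ETc = Kc * ET0
    = 0.74 * 3
    = 2.22 mm/day


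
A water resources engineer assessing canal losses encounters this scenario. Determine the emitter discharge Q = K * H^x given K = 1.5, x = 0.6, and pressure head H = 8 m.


Q = K * H^x
  = 1.5 * 8^0.6
  = 1.5 * 3.4822
  = 5.22 L/h


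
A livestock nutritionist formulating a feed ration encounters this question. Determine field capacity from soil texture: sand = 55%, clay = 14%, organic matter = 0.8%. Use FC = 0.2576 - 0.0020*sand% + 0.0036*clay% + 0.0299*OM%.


FC = 0.2576 - 0.0020*55 + 0.0036*14 + 0.0299*0.8
   = 0.2576 - 0.1100 + 0.0504 + 0.0239
   = 0.2219


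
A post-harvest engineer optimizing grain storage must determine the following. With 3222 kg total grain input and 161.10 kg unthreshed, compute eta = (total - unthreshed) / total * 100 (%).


eta = (total - unthreshed) / total * 100
    = (3222 - 161.10) / 3222 * 100
    = 3060.90 / 3222 * 100
    = 95%


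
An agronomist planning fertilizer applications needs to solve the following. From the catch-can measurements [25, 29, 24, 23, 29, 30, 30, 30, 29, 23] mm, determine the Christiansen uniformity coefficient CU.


xbar = 272 / 10 = 27.200
sum|xi - xbar| = 27.600
CU = 100 * (1 - 27.600 / (10 * 27.200))
   = 100 * (1 - 0.1015)
   = 89.85%


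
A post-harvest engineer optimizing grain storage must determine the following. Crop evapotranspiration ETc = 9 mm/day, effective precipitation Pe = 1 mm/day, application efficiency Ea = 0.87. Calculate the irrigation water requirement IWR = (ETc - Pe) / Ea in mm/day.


IWR = (ETc - Pe) / Ea
    = (9 - 1) / 0.87
    = 8 / 0.87
    = 9.20 mm/day


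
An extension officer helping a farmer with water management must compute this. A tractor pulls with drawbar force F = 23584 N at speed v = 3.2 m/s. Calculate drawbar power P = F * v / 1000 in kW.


P = F * v / 1000
  = 23584 * 3.2 / 1000
  = 75468.80 / 1000
  = 75.47 kW


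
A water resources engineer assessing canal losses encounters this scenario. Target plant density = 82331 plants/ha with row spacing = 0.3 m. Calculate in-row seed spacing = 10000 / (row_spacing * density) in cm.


spacing = 10000 / (row_sp * density)
        = 10000 / (0.3 * 82331)
        = 10000 / 24699.30
        = 0.40487 m = 40.49 cm


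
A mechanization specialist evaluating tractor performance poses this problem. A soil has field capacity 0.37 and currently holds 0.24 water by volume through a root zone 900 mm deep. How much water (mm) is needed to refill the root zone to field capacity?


SMD = (FC - theta) * D
    = (0.37 - 0.24) * 900
    = 0.130 * 900
    = 117 mm


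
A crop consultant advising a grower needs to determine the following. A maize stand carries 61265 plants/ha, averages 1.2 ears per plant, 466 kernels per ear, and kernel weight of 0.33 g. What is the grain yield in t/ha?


Y = density * ears * kernels * kw
  = 61265 * 1.2 * 466 * 0.33 g/ha
  = 11305598.04 g/ha
  = 11305.60 kg/ha = 11.31 t/ha


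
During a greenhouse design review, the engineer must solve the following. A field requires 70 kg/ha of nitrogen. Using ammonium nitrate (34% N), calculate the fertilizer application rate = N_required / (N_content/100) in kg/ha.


Rate = N_required / (N_content / 100)
     = 70 / (34 / 100)
     = 70 / 0.34
     = 205.88 kg/ha


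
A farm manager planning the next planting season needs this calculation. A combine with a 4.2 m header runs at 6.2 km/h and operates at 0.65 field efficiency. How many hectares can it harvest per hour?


C = w * v * eta_f / 10
  = 4.2 * 6.2 * 0.65 / 10
  = 16.93 / 10
  = 1.69 ha/h


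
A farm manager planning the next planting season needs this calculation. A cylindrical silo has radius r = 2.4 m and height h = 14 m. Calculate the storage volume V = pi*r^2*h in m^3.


V = pi * r^2 * h
  = pi * 2.4^2 * 14
  = pi * 5.76 * 14
  = 253.34 m^3


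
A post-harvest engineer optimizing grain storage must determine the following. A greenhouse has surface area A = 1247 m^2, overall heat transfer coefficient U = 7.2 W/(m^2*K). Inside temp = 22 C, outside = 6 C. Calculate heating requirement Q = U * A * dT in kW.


dT = 22 - (6) = 16 K
Q = U * A * dT
  = 7.2 * 1247 * 16
  = 143654.40 W = 143.65 kW


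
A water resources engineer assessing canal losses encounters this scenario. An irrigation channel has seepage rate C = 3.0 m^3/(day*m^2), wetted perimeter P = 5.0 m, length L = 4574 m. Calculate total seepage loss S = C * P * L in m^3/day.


S = C * P * L
  = 3.0 * 5.0 * 4574
  = 68610 m^3/day


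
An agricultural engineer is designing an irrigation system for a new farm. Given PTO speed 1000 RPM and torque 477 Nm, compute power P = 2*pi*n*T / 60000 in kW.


P = 2*pi*n*T / 60000
  = 2*pi * 1000 * 477 / 60000
  = 2997079.39 / 60000
  = 49.95 kW


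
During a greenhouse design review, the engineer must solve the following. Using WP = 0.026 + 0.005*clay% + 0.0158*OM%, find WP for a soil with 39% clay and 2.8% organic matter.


WP = 0.026 + 0.005*39 + 0.0158*2.8
   = 0.026 + 0.1950 + 0.0442
   = 0.2652


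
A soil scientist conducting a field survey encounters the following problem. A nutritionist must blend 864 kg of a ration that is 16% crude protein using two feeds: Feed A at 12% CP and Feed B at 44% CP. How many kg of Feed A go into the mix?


parts_A = CP_b - target = 44 - 16 = 28
parts_B = target - CP_a = 16 - 12 = 4
total_parts = 28 + 4 = 32
Feed A = 864 * 28 / 32 = 756 kg
Feed B = 864 * 4 / 32 = 108 kg

756 kg


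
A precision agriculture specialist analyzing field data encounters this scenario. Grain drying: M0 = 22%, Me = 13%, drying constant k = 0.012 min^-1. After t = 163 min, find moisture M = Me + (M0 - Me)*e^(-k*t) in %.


M = Me + (M0 - Me) * e^(-k*t)
  = 13 + (22 - 13) * e^(-0.012*163)
  = 13 + 9 * e^(-1.956)
  = 13 + 9 * 0.14142
  = 13 + 1.2728
  = 14.27%


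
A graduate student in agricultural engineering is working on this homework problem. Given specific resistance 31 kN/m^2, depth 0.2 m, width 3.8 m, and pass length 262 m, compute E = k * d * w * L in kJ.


E = k * d * w * L
  = 31 * 0.2 * 3.8 * 262
  = 6172.72 kJ


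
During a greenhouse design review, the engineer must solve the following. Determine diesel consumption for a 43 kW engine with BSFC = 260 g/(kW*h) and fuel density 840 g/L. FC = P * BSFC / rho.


FC = P * BSFC / rho_fuel
   = 43 * 260 / 840
   = 11180 / 840
   = 13.31 L/h


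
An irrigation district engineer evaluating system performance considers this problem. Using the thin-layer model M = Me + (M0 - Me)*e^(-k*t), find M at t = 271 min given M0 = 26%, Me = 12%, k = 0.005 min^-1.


M = Me + (M0 - Me) * e^(-k*t)
  = 12 + (26 - 12) * e^(-0.005*271)
  = 12 + 14 * e^(-1.355)
  = 12 + 14 * 0.25795
  = 12 + 3.6113
  = 15.61%


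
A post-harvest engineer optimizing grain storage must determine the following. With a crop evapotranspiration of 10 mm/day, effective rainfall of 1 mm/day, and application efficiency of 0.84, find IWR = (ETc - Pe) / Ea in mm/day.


IWR = (ETc - Pe) / Ea
    = (10 - 1) / 0.84
    = 9 / 0.84
    = 10.71 mm/day


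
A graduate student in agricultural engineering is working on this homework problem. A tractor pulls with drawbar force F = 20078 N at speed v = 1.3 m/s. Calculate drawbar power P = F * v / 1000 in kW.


P = F * v / 1000
  = 20078 * 1.3 / 1000
  = 26101.40 / 1000
  = 26.10 kW


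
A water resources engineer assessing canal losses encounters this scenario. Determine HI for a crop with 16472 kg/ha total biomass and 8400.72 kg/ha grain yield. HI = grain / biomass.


HI = grain_yield / biomass
   = 8400.72 / 16472
   = 0.51


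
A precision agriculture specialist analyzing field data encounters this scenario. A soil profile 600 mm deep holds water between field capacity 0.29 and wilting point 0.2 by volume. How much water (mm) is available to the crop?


AW = (FC - WP) * D
   = (0.29 - 0.2) * 600
   = 0.09 * 600
   = 54 mm


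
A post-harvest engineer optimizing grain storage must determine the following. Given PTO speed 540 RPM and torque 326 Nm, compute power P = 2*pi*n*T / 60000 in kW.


P = 2*pi*n*T / 60000
  = 2*pi * 540 * 326 / 60000
  = 1106091.94 / 60000
  = 18.43 kW


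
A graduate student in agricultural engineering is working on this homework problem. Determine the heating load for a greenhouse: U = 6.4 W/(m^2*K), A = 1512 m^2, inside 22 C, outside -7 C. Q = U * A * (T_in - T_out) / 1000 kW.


dT = 22 - (-7) = 29 K
Q = U * A * dT
  = 6.4 * 1512 * 29
  = 280627.20 W = 280.63 kW


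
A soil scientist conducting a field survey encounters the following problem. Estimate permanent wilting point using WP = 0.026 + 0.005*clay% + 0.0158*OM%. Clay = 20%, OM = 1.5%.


WP = 0.026 + 0.005*20 + 0.0158*1.5
   = 0.026 + 0.1000 + 0.0237
   = 0.1497


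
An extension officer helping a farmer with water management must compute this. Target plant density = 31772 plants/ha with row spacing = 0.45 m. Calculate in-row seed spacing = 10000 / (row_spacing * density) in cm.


spacing = 10000 / (row_sp * density)
        = 10000 / (0.45 * 31772)
        = 10000 / 14297.40
        = 0.69943 m = 69.94 cm


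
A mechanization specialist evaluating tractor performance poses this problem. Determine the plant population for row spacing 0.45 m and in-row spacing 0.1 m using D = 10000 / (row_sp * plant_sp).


D = 10000 / (row_sp * plant_sp)
  = 10000 / (0.45 * 0.1)
  = 10000 / 0.0450
  = 222222.22 plants/ha


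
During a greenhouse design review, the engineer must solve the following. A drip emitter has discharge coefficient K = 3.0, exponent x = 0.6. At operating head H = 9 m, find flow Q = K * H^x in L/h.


Q = K * H^x
  = 3.0 * 9^0.6
  = 3.0 * 3.7372
  = 11.21 L/h


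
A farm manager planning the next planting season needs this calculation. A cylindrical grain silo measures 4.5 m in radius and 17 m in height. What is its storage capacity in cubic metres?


V = pi * r^2 * h
  = pi * 4.5^2 * 17
  = pi * 20.25 * 17
  = 1081.49 m^3


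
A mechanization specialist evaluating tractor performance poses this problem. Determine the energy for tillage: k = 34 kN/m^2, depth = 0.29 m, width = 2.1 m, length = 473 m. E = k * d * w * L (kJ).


E = k * d * w * L
  = 34 * 0.29 * 2.1 * 473
  = 9793.94 kJ


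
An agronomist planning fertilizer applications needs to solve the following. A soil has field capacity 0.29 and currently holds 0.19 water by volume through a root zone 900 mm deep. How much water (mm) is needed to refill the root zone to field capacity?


SMD = (FC - theta) * D
    = (0.29 - 0.19) * 900
    = 0.100 * 900
    = 90 mm


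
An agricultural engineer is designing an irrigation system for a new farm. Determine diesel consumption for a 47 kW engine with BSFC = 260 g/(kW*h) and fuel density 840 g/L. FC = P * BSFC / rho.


FC = P * BSFC / rho_fuel
   = 47 * 260 / 840
   = 12220 / 840
   = 14.55 L/h


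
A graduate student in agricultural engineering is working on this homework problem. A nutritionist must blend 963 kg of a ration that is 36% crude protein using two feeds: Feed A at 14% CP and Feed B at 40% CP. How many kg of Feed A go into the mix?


parts_A = CP_b - target = 40 - 36 = 4
parts_B = target - CP_a = 36 - 14 = 22
total_parts = 4 + 22 = 26
Feed A = 963 * 4 / 26 = 148.15 kg
Feed B = 963 * 22 / 26 = 814.85 kg

148.15 kg


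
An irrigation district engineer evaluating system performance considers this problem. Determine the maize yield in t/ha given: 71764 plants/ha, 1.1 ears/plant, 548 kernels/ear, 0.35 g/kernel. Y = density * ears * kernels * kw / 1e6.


Y = density * ears * kernels * kw
  = 71764 * 1.1 * 548 * 0.35 g/ha
  = 15140768.72 g/ha
  = 15140.77 kg/ha = 15.14 t/ha


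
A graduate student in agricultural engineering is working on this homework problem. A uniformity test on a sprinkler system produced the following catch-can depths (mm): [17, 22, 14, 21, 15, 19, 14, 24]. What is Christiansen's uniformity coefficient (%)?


xbar = 146 / 8 = 18.250
sum|xi - xbar| = 26
CU = 100 * (1 - 26 / (8 * 18.250))
   = 100 * (1 - 0.1781)
   = 82.19%


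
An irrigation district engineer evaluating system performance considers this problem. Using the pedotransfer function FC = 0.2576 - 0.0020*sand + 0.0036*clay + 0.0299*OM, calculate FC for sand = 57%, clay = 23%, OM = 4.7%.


FC = 0.2576 - 0.0020*57 + 0.0036*23 + 0.0299*4.7
   = 0.2576 - 0.1140 + 0.0828 + 0.1405
   = 0.3669


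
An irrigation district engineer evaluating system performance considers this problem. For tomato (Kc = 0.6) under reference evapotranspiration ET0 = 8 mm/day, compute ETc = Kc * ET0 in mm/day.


ETc = Kc * ET0
    = 0.6 * 8
    = 4.80 mm/day


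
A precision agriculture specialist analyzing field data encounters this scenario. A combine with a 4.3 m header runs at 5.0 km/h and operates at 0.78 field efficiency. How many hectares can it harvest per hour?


C = w * v * eta_f / 10
  = 4.3 * 5.0 * 0.78 / 10
  = 16.77 / 10
  = 1.68 ha/h


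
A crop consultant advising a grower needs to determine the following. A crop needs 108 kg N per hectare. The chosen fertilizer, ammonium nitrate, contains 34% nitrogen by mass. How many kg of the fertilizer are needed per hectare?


Rate = N_required / (N_content / 100)
     = 108 / (34 / 100)
     = 108 / 0.34
     = 317.65 kg/ha


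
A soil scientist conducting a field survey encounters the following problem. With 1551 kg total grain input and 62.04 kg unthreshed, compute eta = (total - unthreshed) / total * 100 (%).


eta = (total - unthreshed) / total * 100
    = (1551 - 62.04) / 1551 * 100
    = 1488.96 / 1551 * 100
    = 96%


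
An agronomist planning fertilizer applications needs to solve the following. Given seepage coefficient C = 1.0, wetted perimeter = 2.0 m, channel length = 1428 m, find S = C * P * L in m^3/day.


S = C * P * L
  = 1.0 * 2.0 * 1428
  = 2856 m^3/day


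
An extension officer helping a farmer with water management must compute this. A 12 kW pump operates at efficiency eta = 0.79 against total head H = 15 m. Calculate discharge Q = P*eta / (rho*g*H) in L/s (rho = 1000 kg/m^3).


Q = (P * 1000 * eta) / (rho * g * H)
  = (12 * 1000 * 0.79) / (1000 * 9.81 * 15)
  = 9480 / 147150
  = 0.06442 m^3/s = 64.42 L/s


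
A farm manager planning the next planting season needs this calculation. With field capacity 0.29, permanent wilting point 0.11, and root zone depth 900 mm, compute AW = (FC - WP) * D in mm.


AW = (FC - WP) * D
   = (0.29 - 0.11) * 900
   = 0.18 * 900
   = 162 mm


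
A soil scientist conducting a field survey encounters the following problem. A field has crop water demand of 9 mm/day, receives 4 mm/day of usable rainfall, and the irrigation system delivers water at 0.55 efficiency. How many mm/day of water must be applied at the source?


IWR = (ETc - Pe) / Ea
    = (9 - 4) / 0.55
    = 5 / 0.55
    = 9.09 mm/day


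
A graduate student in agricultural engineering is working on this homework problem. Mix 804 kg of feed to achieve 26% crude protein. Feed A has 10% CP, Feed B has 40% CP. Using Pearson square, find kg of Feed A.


parts_A = CP_b - target = 40 - 26 = 14
parts_B = target - CP_a = 26 - 10 = 16
total_parts = 14 + 16 = 30
Feed A = 804 * 14 / 30 = 375.20 kg
Feed B = 804 * 16 / 30 = 428.80 kg

375.20 kg


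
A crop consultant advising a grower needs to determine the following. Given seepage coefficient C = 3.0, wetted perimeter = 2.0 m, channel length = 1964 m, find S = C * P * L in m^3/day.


S = C * P * L
  = 3.0 * 2.0 * 1964
  = 11784 m^3/day


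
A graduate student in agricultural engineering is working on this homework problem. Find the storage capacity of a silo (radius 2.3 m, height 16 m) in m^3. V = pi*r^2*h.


V = pi * r^2 * h
  = pi * 2.3^2 * 16
  = pi * 5.29 * 16
  = 265.90 m^3


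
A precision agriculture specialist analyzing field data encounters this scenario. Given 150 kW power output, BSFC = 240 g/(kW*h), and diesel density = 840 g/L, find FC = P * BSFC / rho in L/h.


FC = P * BSFC / rho_fuel
   = 150 * 240 / 840
   = 36000 / 840
   = 42.86 L/h


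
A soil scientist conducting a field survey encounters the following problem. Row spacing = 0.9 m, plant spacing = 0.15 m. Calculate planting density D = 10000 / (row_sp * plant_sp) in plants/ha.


D = 10000 / (row_sp * plant_sp)
  = 10000 / (0.9 * 0.15)
  = 10000 / 0.1350
  = 74074.07 plants/ha


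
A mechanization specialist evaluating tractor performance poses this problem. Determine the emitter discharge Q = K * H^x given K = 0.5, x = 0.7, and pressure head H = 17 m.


Q = K * H^x
  = 0.5 * 17^0.7
  = 0.5 * 7.2663
  = 3.63 L/h


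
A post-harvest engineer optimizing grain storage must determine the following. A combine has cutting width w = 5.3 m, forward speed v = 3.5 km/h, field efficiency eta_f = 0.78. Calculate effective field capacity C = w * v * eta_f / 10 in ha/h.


C = w * v * eta_f / 10
  = 5.3 * 3.5 * 0.78 / 10
  = 14.47 / 10
  = 1.45 ha/h


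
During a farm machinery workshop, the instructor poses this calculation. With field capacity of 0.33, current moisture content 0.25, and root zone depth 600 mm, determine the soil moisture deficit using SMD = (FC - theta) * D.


SMD = (FC - theta) * D
    = (0.33 - 0.25) * 600
    = 0.080 * 600
    = 48 mm


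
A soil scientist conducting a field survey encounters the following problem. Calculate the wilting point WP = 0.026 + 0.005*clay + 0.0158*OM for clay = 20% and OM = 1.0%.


WP = 0.026 + 0.005*20 + 0.0158*1.0
   = 0.026 + 0.1000 + 0.0158
   = 0.1418


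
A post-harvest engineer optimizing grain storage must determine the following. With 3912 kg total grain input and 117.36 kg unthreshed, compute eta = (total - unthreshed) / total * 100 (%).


eta = (total - unthreshed) / total * 100
    = (3912 - 117.36) / 3912 * 100
    = 3794.64 / 3912 * 100
    = 97%


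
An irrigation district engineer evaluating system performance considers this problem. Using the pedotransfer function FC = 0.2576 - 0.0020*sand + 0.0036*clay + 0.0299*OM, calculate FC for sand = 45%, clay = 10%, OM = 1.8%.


FC = 0.2576 - 0.0020*45 + 0.0036*10 + 0.0299*1.8
   = 0.2576 - 0.0900 + 0.0360 + 0.0538
   = 0.2574


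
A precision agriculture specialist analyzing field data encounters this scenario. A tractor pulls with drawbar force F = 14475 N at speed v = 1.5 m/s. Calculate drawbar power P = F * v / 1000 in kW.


P = F * v / 1000
  = 14475 * 1.5 / 1000
  = 21712.50 / 1000
  = 21.71 kW


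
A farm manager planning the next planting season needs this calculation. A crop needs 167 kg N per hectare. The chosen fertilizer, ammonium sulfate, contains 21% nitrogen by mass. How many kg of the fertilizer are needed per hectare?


Rate = N_required / (N_content / 100)
     = 167 / (21 / 100)
     = 167 / 0.21
     = 795.24 kg/ha


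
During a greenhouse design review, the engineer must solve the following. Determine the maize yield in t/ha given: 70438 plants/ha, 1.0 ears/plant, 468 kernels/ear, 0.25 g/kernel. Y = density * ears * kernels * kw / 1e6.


Y = density * ears * kernels * kw
  = 70438 * 1.0 * 468 * 0.25 g/ha
  = 8241246 g/ha
  = 8241.25 kg/ha = 8.24 t/ha
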